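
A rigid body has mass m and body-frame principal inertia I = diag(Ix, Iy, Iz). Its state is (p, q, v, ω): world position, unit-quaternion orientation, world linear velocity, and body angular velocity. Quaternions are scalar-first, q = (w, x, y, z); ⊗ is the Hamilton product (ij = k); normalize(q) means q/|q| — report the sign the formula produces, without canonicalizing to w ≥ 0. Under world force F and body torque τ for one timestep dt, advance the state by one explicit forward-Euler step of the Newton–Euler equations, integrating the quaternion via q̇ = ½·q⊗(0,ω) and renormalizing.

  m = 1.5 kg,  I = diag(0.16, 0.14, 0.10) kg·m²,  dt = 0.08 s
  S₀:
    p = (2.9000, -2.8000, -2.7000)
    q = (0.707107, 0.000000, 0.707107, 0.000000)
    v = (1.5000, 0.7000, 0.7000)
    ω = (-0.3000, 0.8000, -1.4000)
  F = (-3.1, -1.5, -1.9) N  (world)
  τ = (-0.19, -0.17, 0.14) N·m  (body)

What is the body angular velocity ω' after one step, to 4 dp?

precession coupling ω×(Iω) = (0.0448, 0.0252, 0.0048)
(τ − ω×Iω)/I = (-1.4675, -1.3943, 1.3520)
ω' = ω + α·dt = (-0.4174, 0.6885, -1.2918)

ω' = (-0.4174, 0.6885, -1.2918)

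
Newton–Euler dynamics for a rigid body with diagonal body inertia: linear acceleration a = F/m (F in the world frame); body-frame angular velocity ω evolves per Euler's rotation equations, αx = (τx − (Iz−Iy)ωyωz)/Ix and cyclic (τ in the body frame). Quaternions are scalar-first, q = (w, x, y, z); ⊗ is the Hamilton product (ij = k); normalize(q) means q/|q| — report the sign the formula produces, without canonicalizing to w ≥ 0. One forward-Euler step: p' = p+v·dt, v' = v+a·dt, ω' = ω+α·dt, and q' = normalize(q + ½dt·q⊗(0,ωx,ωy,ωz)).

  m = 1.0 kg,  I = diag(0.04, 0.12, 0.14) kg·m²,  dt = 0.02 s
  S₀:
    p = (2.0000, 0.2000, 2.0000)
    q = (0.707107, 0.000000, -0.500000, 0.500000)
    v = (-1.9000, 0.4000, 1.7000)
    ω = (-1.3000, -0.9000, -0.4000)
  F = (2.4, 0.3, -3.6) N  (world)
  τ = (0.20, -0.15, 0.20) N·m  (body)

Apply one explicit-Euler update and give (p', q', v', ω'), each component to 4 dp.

gyro term ω×Iω = (0.0072, -0.0520, 0.0936)
(τ − ω×Iω)/I = (4.8200, -0.8167, 0.7600)
ω' = ω + α·dt = (-1.2036, -0.9163, -0.3848)
q⊗(0,ω) = (-0.2500000, -0.2692391, -1.2863963, -0.9328428)
q + ½dt·q⊗(0,ω), renormalized = (0.7045, -0.0027, -0.5128, 0.4906)
new position p' = (1.9620, 0.2080, 2.0340)
v + (F/m)dt = (-1.8520, 0.4060, 1.6280)

p' = (1.9620, 0.2080, 2.0340)
q' = (0.7045, -0.0027, -0.5128, 0.4906)
v' = (-1.8520, 0.4060, 1.6280)
ω' = (-1.2036, -0.9163, -0.3848)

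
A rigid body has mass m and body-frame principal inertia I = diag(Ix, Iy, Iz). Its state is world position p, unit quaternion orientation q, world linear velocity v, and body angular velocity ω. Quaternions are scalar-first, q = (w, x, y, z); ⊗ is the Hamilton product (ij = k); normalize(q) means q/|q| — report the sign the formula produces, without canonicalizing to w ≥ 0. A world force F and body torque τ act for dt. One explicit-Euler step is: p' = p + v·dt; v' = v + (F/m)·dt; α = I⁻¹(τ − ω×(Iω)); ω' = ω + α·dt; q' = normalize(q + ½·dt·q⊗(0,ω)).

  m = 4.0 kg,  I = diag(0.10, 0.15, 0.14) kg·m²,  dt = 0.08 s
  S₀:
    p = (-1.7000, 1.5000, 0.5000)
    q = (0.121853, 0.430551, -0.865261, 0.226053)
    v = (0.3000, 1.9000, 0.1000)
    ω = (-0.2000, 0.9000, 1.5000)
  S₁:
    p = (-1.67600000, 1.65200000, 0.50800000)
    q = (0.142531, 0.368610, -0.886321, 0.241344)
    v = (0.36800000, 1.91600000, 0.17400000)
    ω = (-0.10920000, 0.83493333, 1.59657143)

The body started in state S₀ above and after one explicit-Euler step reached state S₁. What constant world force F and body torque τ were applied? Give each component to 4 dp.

ω₁ − ω₀ = (0.09080000, -0.06506667, 0.09657143)
ω₀×(Iω₀) = (-0.0135, 0.0120, -0.0090)
I·α + gyro = (0.1000, -0.1100, 0.1600)
v₁ − v₀ = (0.06800000, 0.01600000, 0.07400000)
m·(v₁−v₀)/dt = (3.4000, 0.8000, 3.7000)

F = (3.4000, 0.8000, 3.7000)
τ = (0.1000, -0.1100, 0.1600)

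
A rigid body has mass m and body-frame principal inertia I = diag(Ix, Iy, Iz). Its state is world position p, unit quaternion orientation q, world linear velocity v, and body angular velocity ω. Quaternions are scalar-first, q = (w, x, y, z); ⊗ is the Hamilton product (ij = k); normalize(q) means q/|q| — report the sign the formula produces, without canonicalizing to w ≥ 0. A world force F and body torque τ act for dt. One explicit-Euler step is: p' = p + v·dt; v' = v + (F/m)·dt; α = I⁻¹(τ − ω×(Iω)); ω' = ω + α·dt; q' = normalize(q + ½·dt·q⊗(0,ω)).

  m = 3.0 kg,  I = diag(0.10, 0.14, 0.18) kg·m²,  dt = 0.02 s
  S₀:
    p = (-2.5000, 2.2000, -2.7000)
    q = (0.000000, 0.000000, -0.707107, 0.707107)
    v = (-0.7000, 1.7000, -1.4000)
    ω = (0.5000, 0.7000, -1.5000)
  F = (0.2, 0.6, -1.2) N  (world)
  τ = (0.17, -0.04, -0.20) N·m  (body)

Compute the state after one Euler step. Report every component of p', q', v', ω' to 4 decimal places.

p' = (-2.5140, 2.2340, -2.7280)
q' = (0.0156, 0.0057, -0.7035, 0.7105)
v' = (-0.6987, 1.7040, -1.4080)
ω' = (0.5424, 0.6857, -1.5238)

α = I⁻¹(τ − ω×Iω) = (2.1200, -0.7143, -1.1889)
new body rate ω' = (0.5424, 0.6857, -1.5238)
2q̇ = q⊗(0,ω) = (1.5556354, 0.5656856, 0.3535535, 0.3535535)
q + ½dt·q⊗(0,ω), renormalized = (0.0156, 0.0057, -0.7035, 0.7105)
a = (0.0667, 0.2000, -0.4000)
p' = p + v·dt = (-2.5140, 2.2340, -2.7280)
v + (F/m)dt = (-0.6987, 1.7040, -1.4080)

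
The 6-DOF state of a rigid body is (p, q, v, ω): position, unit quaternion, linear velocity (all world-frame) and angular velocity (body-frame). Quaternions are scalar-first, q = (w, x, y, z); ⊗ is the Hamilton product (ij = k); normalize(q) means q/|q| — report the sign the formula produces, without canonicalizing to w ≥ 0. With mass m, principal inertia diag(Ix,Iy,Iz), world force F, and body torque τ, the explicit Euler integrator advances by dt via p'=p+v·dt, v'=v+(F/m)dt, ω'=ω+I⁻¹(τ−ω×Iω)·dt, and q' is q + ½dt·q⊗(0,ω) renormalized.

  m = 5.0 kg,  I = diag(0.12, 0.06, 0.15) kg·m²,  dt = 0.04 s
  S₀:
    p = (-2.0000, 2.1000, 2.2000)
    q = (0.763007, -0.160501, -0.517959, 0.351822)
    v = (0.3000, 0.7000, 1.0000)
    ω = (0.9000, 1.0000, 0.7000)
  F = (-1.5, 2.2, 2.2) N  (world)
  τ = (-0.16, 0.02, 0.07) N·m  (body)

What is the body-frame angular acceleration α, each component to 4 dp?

gyro term ω×Iω = (0.0630, -0.0189, -0.0540)
(τ − ω×Iω)/I = (-1.8583, 0.6483, 0.8267)

α = (-1.8583, 0.6483, 0.8267)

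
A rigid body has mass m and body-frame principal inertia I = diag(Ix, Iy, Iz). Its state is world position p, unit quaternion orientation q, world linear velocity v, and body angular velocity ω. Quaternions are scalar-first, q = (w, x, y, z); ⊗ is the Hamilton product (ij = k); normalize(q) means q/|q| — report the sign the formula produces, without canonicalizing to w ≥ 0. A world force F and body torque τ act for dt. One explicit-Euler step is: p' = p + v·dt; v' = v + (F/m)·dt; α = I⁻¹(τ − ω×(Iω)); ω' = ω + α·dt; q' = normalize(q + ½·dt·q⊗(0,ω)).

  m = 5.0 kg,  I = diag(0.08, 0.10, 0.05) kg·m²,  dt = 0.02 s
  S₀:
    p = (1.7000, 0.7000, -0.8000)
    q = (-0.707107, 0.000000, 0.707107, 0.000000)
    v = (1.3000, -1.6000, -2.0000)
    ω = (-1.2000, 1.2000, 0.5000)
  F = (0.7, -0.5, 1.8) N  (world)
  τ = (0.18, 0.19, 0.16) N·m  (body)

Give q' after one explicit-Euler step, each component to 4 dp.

q' = (-0.7155, 0.0120, 0.6985, 0.0049)

q⊗(0,ω) = (-0.8485284, 1.2020819, -0.8485284, 0.4949749)
q + ½dt·q⊗(0,ω), renormalized = (-0.7155, 0.0120, 0.6985, 0.0049)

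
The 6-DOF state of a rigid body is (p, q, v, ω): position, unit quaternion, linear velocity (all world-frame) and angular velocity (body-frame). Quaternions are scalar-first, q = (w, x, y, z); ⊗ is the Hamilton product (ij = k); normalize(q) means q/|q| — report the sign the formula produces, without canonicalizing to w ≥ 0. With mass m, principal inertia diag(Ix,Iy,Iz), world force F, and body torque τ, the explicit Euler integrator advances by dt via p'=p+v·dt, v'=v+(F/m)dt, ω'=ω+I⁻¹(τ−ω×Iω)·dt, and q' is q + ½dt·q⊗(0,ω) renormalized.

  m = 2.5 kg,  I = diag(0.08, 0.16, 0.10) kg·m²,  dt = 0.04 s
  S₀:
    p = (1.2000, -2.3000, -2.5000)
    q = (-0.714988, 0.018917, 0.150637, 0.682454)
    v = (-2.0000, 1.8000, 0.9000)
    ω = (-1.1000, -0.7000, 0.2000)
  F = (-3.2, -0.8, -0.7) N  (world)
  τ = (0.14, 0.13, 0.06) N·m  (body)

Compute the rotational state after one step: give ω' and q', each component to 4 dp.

ω×(Iω) gyroscopic = (0.0084, 0.0044, 0.0616)
angular accel α = (1.6450, 0.7850, -0.0160)
ω' = ω + α·dt = (-1.0342, -0.6686, 0.1994)
q⊗(0,ω) = (-0.0102362, 1.2943320, -0.2539912, 0.0094612)
q' = normalize(q + ½dt·q⊗(0,ω)) = (-0.7149, 0.0448, 0.1455, 0.6824)

ω' = (-1.0342, -0.6686, 0.1994)
q' = (-0.7149, 0.0448, 0.1455, 0.6824)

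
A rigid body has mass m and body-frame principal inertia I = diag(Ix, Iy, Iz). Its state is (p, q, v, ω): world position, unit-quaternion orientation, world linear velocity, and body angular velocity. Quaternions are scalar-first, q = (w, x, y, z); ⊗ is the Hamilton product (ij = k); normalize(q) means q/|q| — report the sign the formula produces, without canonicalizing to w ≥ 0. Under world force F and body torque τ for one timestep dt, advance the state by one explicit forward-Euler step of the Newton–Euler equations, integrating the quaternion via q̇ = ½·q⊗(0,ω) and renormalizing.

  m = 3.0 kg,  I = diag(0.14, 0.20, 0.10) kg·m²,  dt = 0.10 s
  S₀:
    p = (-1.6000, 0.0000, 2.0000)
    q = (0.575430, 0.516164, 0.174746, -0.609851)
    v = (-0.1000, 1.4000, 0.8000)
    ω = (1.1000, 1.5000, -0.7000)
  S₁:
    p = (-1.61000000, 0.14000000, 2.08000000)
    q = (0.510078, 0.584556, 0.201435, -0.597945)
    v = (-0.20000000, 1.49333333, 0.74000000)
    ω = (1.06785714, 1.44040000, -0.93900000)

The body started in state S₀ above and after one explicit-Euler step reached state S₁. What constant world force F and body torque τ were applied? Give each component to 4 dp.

Δω = ω₁−ω₀ = (-0.03214286, -0.05960000, -0.23900000)
I·α + gyro = (0.0600, -0.1500, -0.1400)
v₁ − v₀ = (-0.10000000, 0.09333333, -0.06000000)
m·(v₁−v₀)/dt = (-3.0000, 2.8000, -1.8000)

F = (-3.0000, 2.8000, -1.8000)
τ = (0.0600, -0.1500, -0.1400)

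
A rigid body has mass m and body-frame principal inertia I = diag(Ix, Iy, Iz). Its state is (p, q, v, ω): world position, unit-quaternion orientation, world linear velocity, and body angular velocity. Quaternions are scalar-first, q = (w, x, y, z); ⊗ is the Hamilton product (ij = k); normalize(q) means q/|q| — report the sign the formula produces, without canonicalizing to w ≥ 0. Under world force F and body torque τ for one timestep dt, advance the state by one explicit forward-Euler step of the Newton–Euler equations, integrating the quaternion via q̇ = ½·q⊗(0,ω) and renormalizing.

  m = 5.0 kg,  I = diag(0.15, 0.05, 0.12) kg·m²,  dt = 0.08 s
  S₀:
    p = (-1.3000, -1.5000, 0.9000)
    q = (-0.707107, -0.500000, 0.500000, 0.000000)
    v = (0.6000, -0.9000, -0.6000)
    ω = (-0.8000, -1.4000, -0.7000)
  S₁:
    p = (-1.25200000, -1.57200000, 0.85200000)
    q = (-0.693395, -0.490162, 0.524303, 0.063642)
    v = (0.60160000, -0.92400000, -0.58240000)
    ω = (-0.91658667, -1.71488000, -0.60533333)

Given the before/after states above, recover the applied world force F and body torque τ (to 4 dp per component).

ω₁ − ω₀ = (-0.11658667, -0.31488000, 0.09466667)
precession coupling = (0.0686, 0.0168, -0.1120)
τ = I·(Δω/dt) + ω₀×(Iω₀) = (-0.1500, -0.1800, 0.0300)
Δv = v₁−v₀ = (0.00160000, -0.02400000, 0.01760000)
applied force F = (0.1000, -1.5000, 1.1000)

F = (0.1000, -1.5000, 1.1000)
τ = (-0.1500, -0.1800, 0.0300)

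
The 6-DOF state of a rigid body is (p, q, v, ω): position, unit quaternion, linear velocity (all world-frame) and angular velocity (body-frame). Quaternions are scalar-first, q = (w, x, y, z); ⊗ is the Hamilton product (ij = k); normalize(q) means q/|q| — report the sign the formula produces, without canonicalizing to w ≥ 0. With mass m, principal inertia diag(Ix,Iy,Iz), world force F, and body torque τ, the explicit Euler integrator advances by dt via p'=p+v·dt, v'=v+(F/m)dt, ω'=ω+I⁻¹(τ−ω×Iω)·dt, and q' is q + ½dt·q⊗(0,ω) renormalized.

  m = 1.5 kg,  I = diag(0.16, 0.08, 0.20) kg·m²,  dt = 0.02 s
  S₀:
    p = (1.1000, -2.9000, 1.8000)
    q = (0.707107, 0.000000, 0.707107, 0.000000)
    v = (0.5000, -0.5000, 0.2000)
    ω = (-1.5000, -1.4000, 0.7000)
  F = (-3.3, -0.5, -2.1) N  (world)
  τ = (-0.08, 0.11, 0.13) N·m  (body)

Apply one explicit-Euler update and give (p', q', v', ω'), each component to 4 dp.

a = F/m = (-2.2000, -0.3333, -1.4000)
p + v·dt = (1.1100, -2.9100, 1.8040)
v + (F/m)dt = (0.4560, -0.5067, 0.1720)
ω×(Iω) gyroscopic = (-0.1176, 0.0420, -0.1680)
(τ − ω×Iω)/I = (0.2350, 0.8500, 1.4900)
new body rate ω' = (-1.4953, -1.3830, 0.7298)
q⊗(0,ω) = (0.9899498, -0.5656856, -0.9899498, 1.5556354)
updated quaternion q' = (0.7168, -0.0057, 0.6970, 0.0156)

p' = (1.1100, -2.9100, 1.8040)
q' = (0.7168, -0.0057, 0.6970, 0.0156)
v' = (0.4560, -0.5067, 0.1720)
ω' = (-1.4953, -1.3830, 0.7298)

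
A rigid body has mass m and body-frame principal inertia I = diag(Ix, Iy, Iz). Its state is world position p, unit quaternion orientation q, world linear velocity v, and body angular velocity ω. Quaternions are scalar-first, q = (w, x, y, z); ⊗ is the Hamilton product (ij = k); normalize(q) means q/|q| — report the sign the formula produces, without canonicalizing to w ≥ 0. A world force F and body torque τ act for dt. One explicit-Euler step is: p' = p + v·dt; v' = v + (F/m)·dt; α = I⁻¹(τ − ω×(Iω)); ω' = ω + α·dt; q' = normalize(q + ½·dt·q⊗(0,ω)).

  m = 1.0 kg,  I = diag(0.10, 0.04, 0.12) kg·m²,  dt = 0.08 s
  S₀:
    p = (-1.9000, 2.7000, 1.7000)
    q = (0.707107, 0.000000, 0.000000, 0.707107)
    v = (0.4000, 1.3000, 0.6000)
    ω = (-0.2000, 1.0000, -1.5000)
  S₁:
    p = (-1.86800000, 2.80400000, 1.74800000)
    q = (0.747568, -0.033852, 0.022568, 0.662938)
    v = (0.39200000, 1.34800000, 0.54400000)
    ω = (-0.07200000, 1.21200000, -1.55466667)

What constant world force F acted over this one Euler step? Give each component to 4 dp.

Δv = v₁−v₀ = (-0.00800000, 0.04800000, -0.05600000)
F = m·Δv/dt = (-0.1000, 0.6000, -0.7000)

F = (-0.1000, 0.6000, -0.7000)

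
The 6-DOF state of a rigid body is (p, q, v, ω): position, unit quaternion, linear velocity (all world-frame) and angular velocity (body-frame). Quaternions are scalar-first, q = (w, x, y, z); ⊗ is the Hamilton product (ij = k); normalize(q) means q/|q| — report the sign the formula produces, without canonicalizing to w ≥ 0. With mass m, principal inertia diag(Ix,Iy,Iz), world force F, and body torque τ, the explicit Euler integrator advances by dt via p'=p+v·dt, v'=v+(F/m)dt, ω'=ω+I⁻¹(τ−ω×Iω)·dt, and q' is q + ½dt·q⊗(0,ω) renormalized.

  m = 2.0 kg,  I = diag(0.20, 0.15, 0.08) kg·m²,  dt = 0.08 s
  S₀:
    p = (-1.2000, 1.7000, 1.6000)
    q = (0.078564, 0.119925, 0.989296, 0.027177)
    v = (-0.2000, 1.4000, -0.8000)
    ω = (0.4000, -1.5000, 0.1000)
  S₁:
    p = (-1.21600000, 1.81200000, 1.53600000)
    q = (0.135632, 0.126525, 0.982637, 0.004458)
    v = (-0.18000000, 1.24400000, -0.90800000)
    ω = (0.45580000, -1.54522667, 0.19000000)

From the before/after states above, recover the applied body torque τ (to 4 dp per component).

rate change Δω = (0.05580000, -0.04522667, 0.09000000)
τ = I·(Δω/dt) + ω₀×(Iω₀) = (0.1500, -0.0800, 0.1200)

τ = (0.1500, -0.0800, 0.1200)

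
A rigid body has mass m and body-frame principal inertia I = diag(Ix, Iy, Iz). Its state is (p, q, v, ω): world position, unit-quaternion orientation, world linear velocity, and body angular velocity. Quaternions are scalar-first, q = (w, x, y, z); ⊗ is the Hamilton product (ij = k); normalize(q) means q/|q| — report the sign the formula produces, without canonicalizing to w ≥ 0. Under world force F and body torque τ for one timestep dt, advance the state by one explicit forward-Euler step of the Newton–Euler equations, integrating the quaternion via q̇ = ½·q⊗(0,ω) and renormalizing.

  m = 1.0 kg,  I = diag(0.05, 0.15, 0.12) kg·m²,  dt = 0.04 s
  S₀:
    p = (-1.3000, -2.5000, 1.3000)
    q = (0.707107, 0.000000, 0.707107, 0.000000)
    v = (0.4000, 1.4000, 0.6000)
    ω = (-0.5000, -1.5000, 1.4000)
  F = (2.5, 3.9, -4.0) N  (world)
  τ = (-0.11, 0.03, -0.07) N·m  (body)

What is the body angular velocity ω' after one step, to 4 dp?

ω' = (-0.6384, -1.5051, 1.3517)

(τ − ω×Iω)/I = (-3.4600, -0.1267, -1.2083)
new body rate ω' = (-0.6384, -1.5051, 1.3517)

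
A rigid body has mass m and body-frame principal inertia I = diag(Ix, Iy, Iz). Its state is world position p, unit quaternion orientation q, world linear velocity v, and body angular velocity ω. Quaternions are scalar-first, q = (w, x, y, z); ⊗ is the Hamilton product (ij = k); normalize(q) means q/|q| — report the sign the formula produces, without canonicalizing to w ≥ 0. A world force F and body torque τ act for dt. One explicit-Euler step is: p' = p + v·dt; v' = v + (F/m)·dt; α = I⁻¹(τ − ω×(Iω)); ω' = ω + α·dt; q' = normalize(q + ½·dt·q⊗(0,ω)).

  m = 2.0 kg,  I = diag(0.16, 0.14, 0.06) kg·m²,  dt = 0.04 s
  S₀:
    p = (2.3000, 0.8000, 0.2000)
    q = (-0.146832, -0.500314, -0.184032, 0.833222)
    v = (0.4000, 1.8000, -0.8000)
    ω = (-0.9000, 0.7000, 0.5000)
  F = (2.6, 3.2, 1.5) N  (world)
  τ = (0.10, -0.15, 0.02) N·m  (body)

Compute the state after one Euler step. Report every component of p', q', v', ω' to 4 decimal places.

precession coupling ω×(Iω) = (-0.0280, -0.0450, 0.0126)
(τ − ω×Iω)/I = (0.8000, -0.7500, 0.1233)
ω' = ω + α·dt = (-0.8680, 0.6700, 0.5049)
2q̇ = q⊗(0,ω) = (-0.7380712, -0.5431226, -0.6025252, -0.5892646)
q' = normalize(q + ½dt·q⊗(0,ω)) = (-0.1615, -0.5110, -0.1960, 0.8212)
linear accel F/m = (1.3000, 1.6000, 0.7500)
p + v·dt = (2.3160, 0.8720, 0.1680)
v + (F/m)dt = (0.4520, 1.8640, -0.7700)

p' = (2.3160, 0.8720, 0.1680)
q' = (-0.1615, -0.5110, -0.1960, 0.8212)
v' = (0.4520, 1.8640, -0.7700)
ω' = (-0.8680, 0.6700, 0.5049)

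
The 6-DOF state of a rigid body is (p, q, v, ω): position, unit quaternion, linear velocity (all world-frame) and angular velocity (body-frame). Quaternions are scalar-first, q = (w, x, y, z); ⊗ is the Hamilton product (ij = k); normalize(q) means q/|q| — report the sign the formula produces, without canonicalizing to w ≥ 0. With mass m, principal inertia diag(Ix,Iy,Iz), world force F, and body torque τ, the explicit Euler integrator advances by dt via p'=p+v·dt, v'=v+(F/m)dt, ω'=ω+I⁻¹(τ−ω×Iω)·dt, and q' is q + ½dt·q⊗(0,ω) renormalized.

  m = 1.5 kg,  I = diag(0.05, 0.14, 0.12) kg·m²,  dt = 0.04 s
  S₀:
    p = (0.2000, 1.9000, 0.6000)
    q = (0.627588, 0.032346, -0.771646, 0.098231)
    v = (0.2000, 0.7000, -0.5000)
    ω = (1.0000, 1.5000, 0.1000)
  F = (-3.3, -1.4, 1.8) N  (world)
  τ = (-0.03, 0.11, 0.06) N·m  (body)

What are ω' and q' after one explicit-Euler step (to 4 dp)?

angular accel α = (-0.5400, 0.8357, -0.6250)
new body rate ω' = (0.9784, 1.5334, 0.0750)
2q̇ = q⊗(0,ω) = (1.1152999, 0.4030769, 1.0363784, 0.8829238)
updated quaternion q' = (0.6495, 0.0404, -0.7504, 0.1158)

ω' = (0.9784, 1.5334, 0.0750)
q' = (0.6495, 0.0404, -0.7504, 0.1158)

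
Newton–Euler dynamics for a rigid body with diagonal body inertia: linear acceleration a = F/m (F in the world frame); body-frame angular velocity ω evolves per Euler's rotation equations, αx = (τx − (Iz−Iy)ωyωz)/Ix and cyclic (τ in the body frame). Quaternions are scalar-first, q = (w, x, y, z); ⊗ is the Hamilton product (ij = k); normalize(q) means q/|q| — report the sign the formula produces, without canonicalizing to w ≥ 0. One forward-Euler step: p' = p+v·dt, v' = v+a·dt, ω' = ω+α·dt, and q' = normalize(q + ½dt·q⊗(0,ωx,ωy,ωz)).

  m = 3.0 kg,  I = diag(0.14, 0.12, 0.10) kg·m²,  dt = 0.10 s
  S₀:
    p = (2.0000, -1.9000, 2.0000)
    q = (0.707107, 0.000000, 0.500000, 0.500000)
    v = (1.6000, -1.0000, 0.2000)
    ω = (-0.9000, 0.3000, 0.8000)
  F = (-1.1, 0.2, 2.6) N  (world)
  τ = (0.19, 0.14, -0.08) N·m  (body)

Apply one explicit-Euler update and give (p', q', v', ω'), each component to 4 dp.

(τ − ω×Iω)/I = (1.3914, 1.4067, -0.8540)
ω' = ω + α·dt = (-0.7609, 0.4407, 0.7146)
q⊗(0,ω) = (-0.5500000, -0.3863963, -0.2378679, 1.0156856)
q + ½dt·q⊗(0,ω), renormalized = (0.6783, -0.0193, 0.4872, 0.5497)
a = F/m = (-0.3667, 0.0667, 0.8667)
new position p' = (2.1600, -2.0000, 2.0200)
v + (F/m)dt = (1.5633, -0.9933, 0.2867)

p' = (2.1600, -2.0000, 2.0200)
q' = (0.6783, -0.0193, 0.4872, 0.5497)
v' = (1.5633, -0.9933, 0.2867)
ω' = (-0.7609, 0.4407, 0.7146)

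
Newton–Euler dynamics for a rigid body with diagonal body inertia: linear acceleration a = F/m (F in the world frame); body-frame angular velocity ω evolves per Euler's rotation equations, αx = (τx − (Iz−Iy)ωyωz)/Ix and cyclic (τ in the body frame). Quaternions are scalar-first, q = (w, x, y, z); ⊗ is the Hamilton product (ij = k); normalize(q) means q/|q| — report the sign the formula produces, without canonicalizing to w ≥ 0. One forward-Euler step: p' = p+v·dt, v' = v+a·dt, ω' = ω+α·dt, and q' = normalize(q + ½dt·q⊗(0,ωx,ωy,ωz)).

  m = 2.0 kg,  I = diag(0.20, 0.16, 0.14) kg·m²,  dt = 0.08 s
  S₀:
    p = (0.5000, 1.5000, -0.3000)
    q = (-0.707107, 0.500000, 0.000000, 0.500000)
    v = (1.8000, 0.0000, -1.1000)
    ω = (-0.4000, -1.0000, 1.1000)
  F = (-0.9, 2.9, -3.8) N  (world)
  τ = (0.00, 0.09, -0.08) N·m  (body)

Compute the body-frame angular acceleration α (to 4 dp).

α = (-0.1100, 0.7275, -0.4571)

gyro term ω×Iω = (0.0220, -0.0264, -0.0160)
angular accel α = (-0.1100, 0.7275, -0.4571)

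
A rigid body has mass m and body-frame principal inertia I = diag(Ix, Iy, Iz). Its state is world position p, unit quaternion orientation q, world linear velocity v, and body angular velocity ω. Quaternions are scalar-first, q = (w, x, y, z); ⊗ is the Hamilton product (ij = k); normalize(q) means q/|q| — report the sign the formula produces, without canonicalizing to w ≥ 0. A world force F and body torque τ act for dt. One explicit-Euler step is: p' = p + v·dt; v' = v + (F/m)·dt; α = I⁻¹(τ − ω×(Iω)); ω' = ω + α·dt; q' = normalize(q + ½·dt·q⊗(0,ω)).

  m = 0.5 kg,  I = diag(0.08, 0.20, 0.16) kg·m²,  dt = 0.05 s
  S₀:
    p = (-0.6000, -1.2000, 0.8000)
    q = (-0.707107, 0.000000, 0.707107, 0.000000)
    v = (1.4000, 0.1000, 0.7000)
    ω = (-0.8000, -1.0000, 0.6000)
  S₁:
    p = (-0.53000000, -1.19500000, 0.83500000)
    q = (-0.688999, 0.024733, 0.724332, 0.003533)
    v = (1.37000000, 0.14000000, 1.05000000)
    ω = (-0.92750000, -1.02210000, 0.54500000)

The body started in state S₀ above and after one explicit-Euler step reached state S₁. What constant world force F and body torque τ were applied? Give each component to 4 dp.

v₁ − v₀ = (-0.03000000, 0.04000000, 0.35000000)
applied force F = (-0.3000, 0.4000, 3.5000)
rate change Δω = (-0.12750000, -0.02210000, -0.05500000)
ω₀×(Iω₀) = (0.0240, 0.0384, 0.0960)
applied torque τ = (-0.1800, -0.0500, -0.0800)

F = (-0.3000, 0.4000, 3.5000)
τ = (-0.1800, -0.0500, -0.0800)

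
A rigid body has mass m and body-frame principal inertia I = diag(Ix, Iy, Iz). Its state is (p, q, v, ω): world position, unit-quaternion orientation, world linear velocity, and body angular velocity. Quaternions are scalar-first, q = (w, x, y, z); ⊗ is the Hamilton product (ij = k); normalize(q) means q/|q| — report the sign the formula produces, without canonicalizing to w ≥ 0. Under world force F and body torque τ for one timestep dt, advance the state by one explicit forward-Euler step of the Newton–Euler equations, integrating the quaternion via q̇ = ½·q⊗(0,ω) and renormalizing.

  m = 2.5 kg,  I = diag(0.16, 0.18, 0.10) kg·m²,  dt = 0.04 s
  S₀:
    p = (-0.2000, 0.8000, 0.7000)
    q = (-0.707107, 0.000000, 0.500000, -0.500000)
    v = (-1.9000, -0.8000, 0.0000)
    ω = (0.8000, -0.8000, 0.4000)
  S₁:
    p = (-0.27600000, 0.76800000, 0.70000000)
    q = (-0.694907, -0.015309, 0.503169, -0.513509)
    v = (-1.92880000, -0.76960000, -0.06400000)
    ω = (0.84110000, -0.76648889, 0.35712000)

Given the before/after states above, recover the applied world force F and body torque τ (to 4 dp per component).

v₁ − v₀ = (-0.02880000, 0.03040000, -0.06400000)
m·(v₁−v₀)/dt = (-1.8000, 1.9000, -4.0000)
ω₁ − ω₀ = (0.04110000, 0.03351111, -0.04288000)
gyro term ω₀×Iω₀ = (0.0256, 0.0192, -0.0128)
applied torque τ = (0.1900, 0.1700, -0.1200)

F = (-1.8000, 1.9000, -4.0000)
τ = (0.1900, 0.1700, -0.1200)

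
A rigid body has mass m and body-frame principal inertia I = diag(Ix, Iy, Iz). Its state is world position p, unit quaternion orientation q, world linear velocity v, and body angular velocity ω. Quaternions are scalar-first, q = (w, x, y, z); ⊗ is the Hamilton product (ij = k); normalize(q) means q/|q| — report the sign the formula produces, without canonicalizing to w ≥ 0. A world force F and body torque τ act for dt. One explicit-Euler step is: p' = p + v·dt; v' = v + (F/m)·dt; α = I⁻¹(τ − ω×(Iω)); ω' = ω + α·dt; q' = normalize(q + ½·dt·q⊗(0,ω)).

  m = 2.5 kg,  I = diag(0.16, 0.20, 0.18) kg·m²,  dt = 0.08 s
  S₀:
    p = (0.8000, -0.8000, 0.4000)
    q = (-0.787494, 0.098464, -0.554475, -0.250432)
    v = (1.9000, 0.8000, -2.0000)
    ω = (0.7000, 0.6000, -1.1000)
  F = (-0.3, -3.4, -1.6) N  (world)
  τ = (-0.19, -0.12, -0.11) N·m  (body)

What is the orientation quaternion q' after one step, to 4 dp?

2q̇ = q⊗(0,ω) = (-0.0117150, 0.2089359, -0.5394884, 1.3134543)
q' = normalize(q + ½dt·q⊗(0,ω)) = (-0.7867, 0.1066, -0.5751, -0.1976)

q' = (-0.7867, 0.1066, -0.5751, -0.1976)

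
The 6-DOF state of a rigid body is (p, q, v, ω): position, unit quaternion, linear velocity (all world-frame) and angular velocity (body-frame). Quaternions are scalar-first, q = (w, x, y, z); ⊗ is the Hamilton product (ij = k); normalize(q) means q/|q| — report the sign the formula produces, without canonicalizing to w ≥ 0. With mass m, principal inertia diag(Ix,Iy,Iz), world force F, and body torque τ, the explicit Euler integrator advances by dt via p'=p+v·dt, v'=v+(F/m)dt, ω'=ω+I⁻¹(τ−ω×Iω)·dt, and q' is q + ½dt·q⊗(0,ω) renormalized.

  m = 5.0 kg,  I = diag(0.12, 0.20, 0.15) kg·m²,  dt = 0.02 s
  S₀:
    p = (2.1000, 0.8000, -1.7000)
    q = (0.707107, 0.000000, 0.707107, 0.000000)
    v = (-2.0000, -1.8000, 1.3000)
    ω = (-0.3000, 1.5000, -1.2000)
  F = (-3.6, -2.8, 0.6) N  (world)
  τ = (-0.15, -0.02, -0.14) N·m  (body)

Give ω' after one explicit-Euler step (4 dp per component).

ω×(Iω) gyroscopic = (0.0900, -0.0108, -0.0360)
(τ − ω×Iω)/I = (-2.0000, -0.0460, -0.6933)
new body rate ω' = (-0.3400, 1.4991, -1.2139)

ω' = (-0.3400, 1.4991, -1.2139)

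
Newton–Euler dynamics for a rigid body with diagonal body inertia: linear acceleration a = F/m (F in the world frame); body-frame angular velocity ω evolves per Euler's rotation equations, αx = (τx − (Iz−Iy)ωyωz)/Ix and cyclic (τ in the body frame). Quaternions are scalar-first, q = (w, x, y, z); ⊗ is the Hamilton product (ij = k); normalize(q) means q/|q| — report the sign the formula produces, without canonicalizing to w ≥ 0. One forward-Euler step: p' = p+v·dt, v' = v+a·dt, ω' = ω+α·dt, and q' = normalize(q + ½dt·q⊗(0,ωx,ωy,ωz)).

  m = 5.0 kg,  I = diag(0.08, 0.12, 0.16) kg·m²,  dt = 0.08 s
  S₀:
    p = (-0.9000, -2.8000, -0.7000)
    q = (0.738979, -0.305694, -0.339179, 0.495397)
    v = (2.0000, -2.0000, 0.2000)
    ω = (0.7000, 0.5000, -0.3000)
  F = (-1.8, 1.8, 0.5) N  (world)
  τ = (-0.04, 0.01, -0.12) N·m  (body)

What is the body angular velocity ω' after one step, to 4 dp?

ω' = (0.6660, 0.4955, -0.3670)

gyro term ω×Iω = (-0.0060, 0.0168, 0.0140)
angular accel α = (-0.4250, -0.0567, -0.8375)
ω' = ω + α·dt = (0.6660, 0.4955, -0.3670)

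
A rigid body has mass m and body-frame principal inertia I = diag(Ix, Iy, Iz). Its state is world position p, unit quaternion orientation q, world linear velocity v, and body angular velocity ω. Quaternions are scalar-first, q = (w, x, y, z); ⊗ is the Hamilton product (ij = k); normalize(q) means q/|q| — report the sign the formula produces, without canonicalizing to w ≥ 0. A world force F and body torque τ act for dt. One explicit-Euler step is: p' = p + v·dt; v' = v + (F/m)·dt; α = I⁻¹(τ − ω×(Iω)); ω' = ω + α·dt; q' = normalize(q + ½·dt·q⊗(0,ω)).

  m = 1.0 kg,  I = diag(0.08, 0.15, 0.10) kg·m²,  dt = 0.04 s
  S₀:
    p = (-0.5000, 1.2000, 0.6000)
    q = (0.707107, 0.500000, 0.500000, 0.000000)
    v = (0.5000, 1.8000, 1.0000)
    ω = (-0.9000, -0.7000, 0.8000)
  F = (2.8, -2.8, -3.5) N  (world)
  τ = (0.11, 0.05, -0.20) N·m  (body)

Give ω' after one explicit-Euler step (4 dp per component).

angular accel α = (1.0250, 0.2373, -2.4410)
ω' = ω + α·dt = (-0.8590, -0.6905, 0.7024)

ω' = (-0.8590, -0.6905, 0.7024)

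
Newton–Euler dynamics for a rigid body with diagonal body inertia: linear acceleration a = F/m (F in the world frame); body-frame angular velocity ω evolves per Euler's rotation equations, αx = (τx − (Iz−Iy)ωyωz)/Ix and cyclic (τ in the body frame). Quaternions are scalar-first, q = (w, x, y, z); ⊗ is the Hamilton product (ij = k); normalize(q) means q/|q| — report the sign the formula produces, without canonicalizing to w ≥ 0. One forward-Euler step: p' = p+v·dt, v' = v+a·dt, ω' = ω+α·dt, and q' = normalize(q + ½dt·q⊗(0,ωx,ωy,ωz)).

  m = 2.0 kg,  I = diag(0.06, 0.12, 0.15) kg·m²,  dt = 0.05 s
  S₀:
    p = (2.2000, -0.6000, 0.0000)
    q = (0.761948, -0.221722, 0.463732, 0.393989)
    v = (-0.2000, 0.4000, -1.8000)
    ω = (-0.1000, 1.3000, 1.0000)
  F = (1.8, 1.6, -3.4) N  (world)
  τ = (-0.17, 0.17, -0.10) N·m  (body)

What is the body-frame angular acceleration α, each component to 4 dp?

precession coupling ω×(Iω) = (0.0390, 0.0090, -0.0078)
angular accel α = (-3.4833, 1.3417, -0.6147)

α = (-3.4833, 1.3417, -0.6147)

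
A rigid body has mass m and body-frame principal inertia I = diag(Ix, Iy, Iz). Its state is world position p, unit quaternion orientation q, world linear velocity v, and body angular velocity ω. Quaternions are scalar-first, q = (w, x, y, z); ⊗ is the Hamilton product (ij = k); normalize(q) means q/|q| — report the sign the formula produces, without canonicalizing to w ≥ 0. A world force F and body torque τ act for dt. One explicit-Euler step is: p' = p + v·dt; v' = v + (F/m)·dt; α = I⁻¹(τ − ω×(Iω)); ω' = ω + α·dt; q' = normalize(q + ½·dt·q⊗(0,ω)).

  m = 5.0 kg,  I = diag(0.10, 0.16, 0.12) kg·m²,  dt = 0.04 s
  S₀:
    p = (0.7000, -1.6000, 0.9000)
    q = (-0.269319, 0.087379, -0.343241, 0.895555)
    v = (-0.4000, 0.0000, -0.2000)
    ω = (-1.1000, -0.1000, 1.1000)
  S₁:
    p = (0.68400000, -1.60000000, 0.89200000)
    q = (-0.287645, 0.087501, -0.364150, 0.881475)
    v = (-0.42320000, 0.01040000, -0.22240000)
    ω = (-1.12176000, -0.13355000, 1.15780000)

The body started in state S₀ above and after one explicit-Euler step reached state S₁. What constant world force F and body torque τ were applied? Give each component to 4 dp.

F = (-2.9000, 1.3000, -2.8000)
τ = (-0.0500, -0.1100, 0.1800)

rate change Δω = (-0.02176000, -0.03355000, 0.05780000)
gyro term ω₀×Iω₀ = (0.0044, 0.0242, 0.0066)
applied torque τ = (-0.0500, -0.1100, 0.1800)
velocity change Δv = (-0.02320000, 0.01040000, -0.02240000)
applied force F = (-2.9000, 1.3000, -2.8000)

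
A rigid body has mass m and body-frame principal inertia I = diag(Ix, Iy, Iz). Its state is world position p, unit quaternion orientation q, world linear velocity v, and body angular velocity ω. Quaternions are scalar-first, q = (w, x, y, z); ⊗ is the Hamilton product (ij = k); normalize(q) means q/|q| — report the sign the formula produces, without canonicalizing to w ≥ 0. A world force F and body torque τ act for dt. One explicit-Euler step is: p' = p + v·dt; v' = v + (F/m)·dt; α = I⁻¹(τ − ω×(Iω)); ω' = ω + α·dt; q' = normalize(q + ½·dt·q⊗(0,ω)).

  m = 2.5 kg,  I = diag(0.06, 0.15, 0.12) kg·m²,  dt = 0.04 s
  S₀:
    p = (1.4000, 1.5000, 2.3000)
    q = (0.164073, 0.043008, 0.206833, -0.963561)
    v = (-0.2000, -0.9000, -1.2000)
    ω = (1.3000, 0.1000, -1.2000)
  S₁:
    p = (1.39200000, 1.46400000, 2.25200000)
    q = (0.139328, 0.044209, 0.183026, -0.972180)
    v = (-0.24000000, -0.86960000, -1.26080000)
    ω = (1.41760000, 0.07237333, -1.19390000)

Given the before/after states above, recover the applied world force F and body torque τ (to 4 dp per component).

velocity change Δv = (-0.04000000, 0.03040000, -0.06080000)
m·(v₁−v₀)/dt = (-2.5000, 1.9000, -3.8000)
Δω = ω₁−ω₀ = (0.11760000, -0.02762667, 0.00610000)
τ = I·(Δω/dt) + ω₀×(Iω₀) = (0.1800, -0.0100, 0.0300)

F = (-2.5000, 1.9000, -3.8000)
τ = (0.1800, -0.0100, 0.0300)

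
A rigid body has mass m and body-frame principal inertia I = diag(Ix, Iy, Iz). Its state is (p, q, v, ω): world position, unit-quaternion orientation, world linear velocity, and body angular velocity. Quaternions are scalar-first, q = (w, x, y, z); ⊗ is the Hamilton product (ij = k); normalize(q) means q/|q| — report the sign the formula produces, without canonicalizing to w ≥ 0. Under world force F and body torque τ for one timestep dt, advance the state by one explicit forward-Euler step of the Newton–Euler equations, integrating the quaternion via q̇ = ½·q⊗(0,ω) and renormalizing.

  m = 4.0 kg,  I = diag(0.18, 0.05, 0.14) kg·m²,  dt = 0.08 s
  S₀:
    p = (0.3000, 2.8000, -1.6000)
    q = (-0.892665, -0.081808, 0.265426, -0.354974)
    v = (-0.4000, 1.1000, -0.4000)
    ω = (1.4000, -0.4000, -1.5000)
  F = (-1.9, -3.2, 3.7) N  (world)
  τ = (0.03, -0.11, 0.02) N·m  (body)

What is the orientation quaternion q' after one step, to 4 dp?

q⊗(0,ω) = (-0.3117594, -1.7898596, -0.2626096, 1.0001243)
updated quaternion q' = (-0.9020, -0.1529, 0.2540, -0.3139)

q' = (-0.9020, -0.1529, 0.2540, -0.3139)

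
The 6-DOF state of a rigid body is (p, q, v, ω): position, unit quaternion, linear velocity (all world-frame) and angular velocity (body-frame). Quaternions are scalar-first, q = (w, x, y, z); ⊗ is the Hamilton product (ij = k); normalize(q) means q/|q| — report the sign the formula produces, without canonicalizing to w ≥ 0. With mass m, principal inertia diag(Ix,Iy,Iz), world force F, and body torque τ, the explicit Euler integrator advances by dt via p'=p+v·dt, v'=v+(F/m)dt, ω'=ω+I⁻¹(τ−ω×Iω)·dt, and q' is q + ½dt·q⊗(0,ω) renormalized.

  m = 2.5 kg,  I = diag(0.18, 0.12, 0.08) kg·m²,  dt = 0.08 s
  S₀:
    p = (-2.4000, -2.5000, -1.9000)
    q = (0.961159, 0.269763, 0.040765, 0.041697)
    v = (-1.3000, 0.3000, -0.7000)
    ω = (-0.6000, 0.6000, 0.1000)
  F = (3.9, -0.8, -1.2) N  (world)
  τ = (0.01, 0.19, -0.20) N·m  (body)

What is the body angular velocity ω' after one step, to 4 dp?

ω' = (-0.5945, 0.7307, -0.1216)

angular accel α = (0.0689, 1.6333, -2.7700)
ω' = ω + α·dt = (-0.5945, 0.7307, -0.1216)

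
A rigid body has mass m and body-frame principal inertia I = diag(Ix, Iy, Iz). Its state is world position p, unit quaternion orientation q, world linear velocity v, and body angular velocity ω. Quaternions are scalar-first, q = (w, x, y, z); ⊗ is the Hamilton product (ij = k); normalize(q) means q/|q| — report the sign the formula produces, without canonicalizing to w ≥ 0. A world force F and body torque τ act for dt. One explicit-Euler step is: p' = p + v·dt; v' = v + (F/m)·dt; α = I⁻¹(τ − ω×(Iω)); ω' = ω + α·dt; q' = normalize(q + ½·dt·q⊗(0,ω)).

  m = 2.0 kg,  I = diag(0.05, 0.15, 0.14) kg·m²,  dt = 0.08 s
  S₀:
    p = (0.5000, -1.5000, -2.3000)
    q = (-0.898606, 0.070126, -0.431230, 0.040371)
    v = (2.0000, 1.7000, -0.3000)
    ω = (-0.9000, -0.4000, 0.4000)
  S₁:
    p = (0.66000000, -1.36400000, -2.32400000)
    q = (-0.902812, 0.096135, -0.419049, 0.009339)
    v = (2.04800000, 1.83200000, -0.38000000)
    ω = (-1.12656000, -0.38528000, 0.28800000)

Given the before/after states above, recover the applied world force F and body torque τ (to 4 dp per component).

F = (1.2000, 3.3000, -2.0000)
τ = (-0.1400, 0.0600, -0.1600)

velocity change Δv = (0.04800000, 0.13200000, -0.08000000)
applied force F = (1.2000, 3.3000, -2.0000)
rate change Δω = (-0.22656000, 0.01472000, -0.11200000)
gyro term ω₀×Iω₀ = (0.0016, 0.0324, 0.0360)
applied torque τ = (-0.1400, 0.0600, -0.1600)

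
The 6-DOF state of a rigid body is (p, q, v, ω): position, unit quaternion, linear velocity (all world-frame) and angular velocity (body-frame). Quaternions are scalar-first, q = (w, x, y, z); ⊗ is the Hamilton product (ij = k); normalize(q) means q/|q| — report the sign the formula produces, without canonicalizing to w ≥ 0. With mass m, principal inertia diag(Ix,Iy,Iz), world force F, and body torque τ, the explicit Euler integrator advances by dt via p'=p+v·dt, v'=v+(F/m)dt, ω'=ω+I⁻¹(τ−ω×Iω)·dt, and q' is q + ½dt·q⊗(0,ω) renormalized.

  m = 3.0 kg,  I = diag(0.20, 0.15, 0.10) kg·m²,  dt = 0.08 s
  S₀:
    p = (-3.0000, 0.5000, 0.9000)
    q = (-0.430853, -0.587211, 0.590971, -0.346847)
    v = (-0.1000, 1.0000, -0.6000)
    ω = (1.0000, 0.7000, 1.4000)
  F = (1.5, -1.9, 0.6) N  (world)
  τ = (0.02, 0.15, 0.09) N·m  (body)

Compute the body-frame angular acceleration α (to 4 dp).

α = (0.3450, 0.0667, 1.2500)

gyro term ω×Iω = (-0.0490, 0.1400, -0.0350)
angular accel α = (0.3450, 0.0667, 1.2500)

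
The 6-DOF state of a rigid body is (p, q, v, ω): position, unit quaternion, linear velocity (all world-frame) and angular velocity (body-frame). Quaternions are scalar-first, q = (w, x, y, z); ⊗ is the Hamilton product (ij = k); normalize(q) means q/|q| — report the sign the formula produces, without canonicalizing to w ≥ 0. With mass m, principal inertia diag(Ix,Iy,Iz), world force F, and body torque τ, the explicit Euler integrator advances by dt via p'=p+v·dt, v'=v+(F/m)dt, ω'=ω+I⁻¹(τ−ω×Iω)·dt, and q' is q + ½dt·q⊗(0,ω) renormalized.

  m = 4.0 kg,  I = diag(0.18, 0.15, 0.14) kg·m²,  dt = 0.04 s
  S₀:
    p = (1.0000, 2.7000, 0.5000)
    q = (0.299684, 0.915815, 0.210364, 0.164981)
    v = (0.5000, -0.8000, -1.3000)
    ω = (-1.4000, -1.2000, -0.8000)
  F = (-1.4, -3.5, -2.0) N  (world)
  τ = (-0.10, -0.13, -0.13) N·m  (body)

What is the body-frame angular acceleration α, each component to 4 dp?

precession coupling ω×(Iω) = (-0.0096, 0.0448, -0.0504)
angular accel α = (-0.5022, -1.1653, -0.5686)

α = (-0.5022, -1.1653, -0.5686)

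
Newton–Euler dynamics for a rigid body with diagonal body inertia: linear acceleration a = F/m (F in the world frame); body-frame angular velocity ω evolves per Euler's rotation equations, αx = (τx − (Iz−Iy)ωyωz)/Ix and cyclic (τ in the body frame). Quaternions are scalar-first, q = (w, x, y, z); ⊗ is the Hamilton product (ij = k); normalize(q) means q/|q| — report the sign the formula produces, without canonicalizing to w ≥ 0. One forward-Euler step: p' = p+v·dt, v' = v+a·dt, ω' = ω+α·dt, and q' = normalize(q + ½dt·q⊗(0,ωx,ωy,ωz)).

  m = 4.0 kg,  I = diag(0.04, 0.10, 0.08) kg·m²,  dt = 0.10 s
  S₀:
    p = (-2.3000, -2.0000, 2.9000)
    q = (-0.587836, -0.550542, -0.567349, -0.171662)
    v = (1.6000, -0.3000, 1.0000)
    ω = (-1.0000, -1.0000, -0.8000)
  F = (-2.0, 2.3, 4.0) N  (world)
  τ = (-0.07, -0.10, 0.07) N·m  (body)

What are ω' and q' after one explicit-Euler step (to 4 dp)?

ω' = (-1.1350, -1.0680, -0.7875)
q' = (-0.6485, -0.5054, -0.5496, -0.1485)

α = I⁻¹(τ − ω×Iω) = (-1.3500, -0.6800, 0.1250)
new body rate ω' = (-1.1350, -1.0680, -0.7875)
q⊗(0,ω) = (-1.2552206, 0.8700532, 0.3190644, 0.4534618)
q' = normalize(q + ½dt·q⊗(0,ω)) = (-0.6485, -0.5054, -0.5496, -0.1485)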